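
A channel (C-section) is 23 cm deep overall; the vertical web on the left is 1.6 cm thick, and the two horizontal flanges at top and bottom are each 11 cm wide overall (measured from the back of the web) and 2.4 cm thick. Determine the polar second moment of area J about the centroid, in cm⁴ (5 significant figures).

Split into non-overlapping primitives; take the origin at the lower-left of the bounding box.
Web: 1.6 × 23, A = 36.8 cm², y = 11.5 cm, Ī = 1622.267 cm⁴.
Top flange (beyond web): 9.4 × 2.4, A = 22.56 cm², y = 21.8 cm, Ī = 10.8288 cm⁴.
Bottom flange (beyond web): 9.4 × 2.4, A = 22.56 cm², y = 1.2 cm, Ī = 10.8288 cm⁴.
By symmetry the centroid is at mid-height, ȳ = 11.5 cm.
Transfer each piece to the centroidal x-axis using Ī + A·d² with d = y − 11.5:
  web: d = 0 cm → contributes +1622.267 cm⁴
  top flange (beyond web): d = 10.3 cm → contributes +2404.219 cm⁴
  bottom flange (beyond web): d = -10.3 cm → contributes +2404.219 cm⁴
Total I = 6430.705 cm⁴.
For the y-axis: x̄ = 3.829297 cm.
Repeating about the centroidal y-axis gives I_y = 953.214 cm⁴.
Polar second moment: J = I_x + I_y = 7383.919 cm⁴.

J ≈ 7383.9 cm⁴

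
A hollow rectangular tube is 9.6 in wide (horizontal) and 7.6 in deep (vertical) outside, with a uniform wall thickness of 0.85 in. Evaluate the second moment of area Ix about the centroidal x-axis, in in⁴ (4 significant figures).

Decompose the section into non-overlapping parts with the origin at the bottom-left of its bounding rectangle.
Outer rectangle: 9.6 × 7.6, A = 72.96 in², y = 3.8 in, Ī = 351.181 in⁴.
Inner void (subtracted): 7.9 × 5.9, A = 46.61 in², y = 3.8 in, Ī = 135.208 in⁴.
By symmetry the centroid is at mid-height, ȳ = 3.8 in.
All pieces are centred on the centroidal x-axis, so I = ΣĪ (holes subtracted) = 215.973 in⁴.

Ix ≈ 216.0 in⁴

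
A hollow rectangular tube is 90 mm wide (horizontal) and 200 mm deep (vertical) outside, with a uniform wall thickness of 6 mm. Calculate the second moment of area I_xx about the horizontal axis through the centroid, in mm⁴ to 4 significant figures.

I_xx ≈ 1.681 × 10⁷ mm⁴

Break the section into simple shapes (no overlaps), measuring from the bottom-left corner of the bounding box.
Outer rectangle: 90 × 200, A = 18 000 mm², y = 100 mm, Ī = 60 000 000 mm⁴.
Inner void (subtracted): 78 × 188, A = 14 664 mm², y = 100 mm, Ī = 43 190 368 mm⁴.
By symmetry the centroid is at mid-height, ȳ = 100 mm.
All pieces are centred on the horizontal axis through the centroid, so I = ΣĪ (holes subtracted) = 16 809 632 mm⁴.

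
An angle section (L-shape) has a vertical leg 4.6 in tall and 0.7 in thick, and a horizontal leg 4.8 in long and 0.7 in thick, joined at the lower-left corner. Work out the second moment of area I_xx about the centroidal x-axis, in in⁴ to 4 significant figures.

I_xx ≈ 11.57 in⁴

Treat the section as a set of non-overlapping primitives; coordinates are from the bounding-box lower-left.
Vertical leg: 0.7 × 4.6, A = 3.22 in², y = 2.3 in, Ī = 5.67793 in⁴.
Horizontal leg (remainder): 4.1 × 0.7, A = 2.87 in², y = 0.35 in, Ī = 0.117192 in⁴.
Centroid: ȳ = ΣA·y / ΣA = 1.38103 in.
Transfer each piece to the centroidal x-axis using Ī + A·d² with d = y − 1.38103:
  vertical leg: d = 0.918966 in → contributes +8.39722 in⁴
  horizontal leg (remainder): d = -1.03103 in → contributes +3.16809 in⁴
Total I = 11.5653 in⁴.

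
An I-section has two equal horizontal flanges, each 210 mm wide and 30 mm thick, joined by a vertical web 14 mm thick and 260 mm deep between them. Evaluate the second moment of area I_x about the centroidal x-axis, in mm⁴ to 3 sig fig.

I_x ≈ 2.86 × 10⁸ mm⁴

Break the section into simple shapes (no overlaps), measuring from the bottom-left corner of the bounding box.
Bottom flange: 210 × 30, A = 6 300 mm², y = 15 mm, Ī = 472 500 mm⁴.
Web: 14 × 260, A = 3 640 mm², y = 160 mm, Ī = 20 505 333 mm⁴.
Top flange: 210 × 30, A = 6 300 mm², y = 305 mm, Ī = 472 500 mm⁴.
By symmetry the centroid is at mid-height, ȳ = 160 mm.
Transfer each piece to the centroidal x-axis using Ī + A·d² with d = y − 160:
  bottom flange: d = -145 mm → contributes +132 930 000 mm⁴
  web: d = 0 mm → contributes +20 505 333 mm⁴
  top flange: d = 145 mm → contributes +132 930 000 mm⁴
Total I = 286 365 333 mm⁴.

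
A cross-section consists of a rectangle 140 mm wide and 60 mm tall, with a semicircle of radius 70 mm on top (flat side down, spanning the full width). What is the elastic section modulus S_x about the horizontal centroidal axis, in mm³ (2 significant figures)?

S_x ≈ 2.7 × 10⁵ mm³

Break the section into simple shapes (no overlaps), measuring from the bottom-left corner of the bounding box.
Rectangular body: 140 × 60, A = 8 400 mm², y = 30 mm, Ī = 2 520 000 mm⁴.
Semicircular cap: semicircle r = 70, A = 7 697 mm², y = 89.71 mm, Ī = 2 635 265 mm⁴.
Centroid: ȳ = ΣA·y / ΣA = 58.55 mm.
Transfer each piece to the horizontal centroidal axis using Ī + A·d² with d = y − 58.55:
  rectangular body: d = -28.55 mm → contributes +9 367 075 mm⁴
  semicircular cap: d = 31.16 mm → contributes +10 107 807 mm⁴
Total I = 19 474 882 mm⁴.
Extreme fibre distance c = 71.45 mm; S = I/c = 272 568 mm³.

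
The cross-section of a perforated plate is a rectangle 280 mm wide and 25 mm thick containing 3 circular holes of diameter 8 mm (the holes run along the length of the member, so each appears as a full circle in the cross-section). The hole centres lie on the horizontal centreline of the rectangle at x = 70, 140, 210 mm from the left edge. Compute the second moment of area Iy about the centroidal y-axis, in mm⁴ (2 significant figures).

Iy ≈ 4.5 × 10⁷ mm⁴

Break the section into simple shapes (no overlaps), measuring from the bottom-left corner of the bounding box.
Plate: 280 × 25, A = 7 000 mm², x = 140 mm, Ī = 45 733 333 mm⁴.
Hole 1 (subtracted): ⌀8, A = 50.27 mm², x = 70 mm, Ī = 201.1 mm⁴.
Hole 2 (subtracted): ⌀8, A = 50.27 mm², x = 140 mm, Ī = 201.1 mm⁴.
Hole 3 (subtracted): ⌀8, A = 50.27 mm², x = 210 mm, Ī = 201.1 mm⁴.
By symmetry the centroid is at mid-width, x̄ = 140 mm.
Transfer each piece to the centroidal y-axis using Ī + A·d² with d = x − 140:
  plate: d = 0 mm → contributes +45 733 333 mm⁴
  hole 1: d = -70 mm → contributes −246 502 mm⁴
  hole 2: d = 0 mm → contributes −201.1 mm⁴
  hole 3: d = 70 mm → contributes −246 502 mm⁴
Total I = 45 240 128 mm⁴.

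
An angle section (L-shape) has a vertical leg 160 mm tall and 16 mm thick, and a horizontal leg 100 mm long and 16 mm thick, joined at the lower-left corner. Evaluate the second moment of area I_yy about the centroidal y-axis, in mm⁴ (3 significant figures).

I_yy ≈ 3.05 × 10⁶ mm⁴

Split into non-overlapping primitives; take the origin at the lower-left of the bounding box.
Vertical leg: 16 × 160, A = 2 560 mm², x = 8 mm, Ī = 54 613 mm⁴.
Horizontal leg (remainder): 84 × 16, A = 1 344 mm², x = 58 mm, Ī = 790 272 mm⁴.
Centroid: x̄ = ΣA·x / ΣA = 25.213 mm.
Transfer each piece to the centroidal y-axis using Ī + A·d² with d = x − 25.213:
  vertical leg: d = -17.213 mm → contributes +813 119 mm⁴
  horizontal leg (remainder): d = 32.787 mm → contributes +2 235 045 mm⁴
Total I = 3 048 164 mm⁴.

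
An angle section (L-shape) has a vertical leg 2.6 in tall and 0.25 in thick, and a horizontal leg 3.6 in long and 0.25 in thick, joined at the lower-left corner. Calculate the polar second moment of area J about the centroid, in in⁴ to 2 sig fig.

Break the section into simple shapes (no overlaps), measuring from the bottom-left corner of the bounding box.
Vertical leg: 0.25 × 2.6, A = 0.65 in², y = 1.3 in, Ī = 0.3662 in⁴.
Horizontal leg (remainder): 3.35 × 0.25, A = 0.8375 in², y = 0.125 in, Ī = 0.004362 in⁴.
Centroid: ȳ = ΣA·y / ΣA = 0.6384 in.
Transfer each piece to the centroidal x-axis using Ī + A·d² with d = y − 0.6384:
  vertical leg: d = 0.6616 in → contributes +0.6506 in⁴
  horizontal leg (remainder): d = -0.5134 in → contributes +0.2251 in⁴
Total I = 0.8758 in⁴.
For the y-axis: x̄ = 1.138 in.
Repeating about the centroidal y-axis gives I_y = 1.972 in⁴.
Polar second moment: J = I_x + I_y = 2.848 in⁴.

J ≈ 2.8 in⁴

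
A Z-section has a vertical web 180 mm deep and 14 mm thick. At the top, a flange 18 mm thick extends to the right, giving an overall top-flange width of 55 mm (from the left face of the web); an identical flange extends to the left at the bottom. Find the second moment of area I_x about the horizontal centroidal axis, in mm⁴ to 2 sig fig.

Treat the section as a set of non-overlapping primitives; coordinates are from the bounding-box lower-left.
Web: 14 × 180, A = 2 520 mm², y = 90 mm, Ī = 6 804 000 mm⁴.
Top flange (beyond web): 41 × 18, A = 738 mm², y = 171 mm, Ī = 19 926 mm⁴.
Bottom flange (beyond web): 41 × 18, A = 738 mm², y = 9 mm, Ī = 19 926 mm⁴.
Centroid: ȳ = ΣA·y / ΣA = 90 mm.
Transfer each piece to the horizontal centroidal axis using Ī + A·d² with d = y − 90:
  web: d = 0 mm → contributes +6 804 000 mm⁴
  top flange (beyond web): d = 81 mm → contributes +4 861 944 mm⁴
  bottom flange (beyond web): d = -81 mm → contributes +4 861 944 mm⁴
Total I = 16 527 888 mm⁴.

I_x ≈ 1.7 × 10⁷ mm⁴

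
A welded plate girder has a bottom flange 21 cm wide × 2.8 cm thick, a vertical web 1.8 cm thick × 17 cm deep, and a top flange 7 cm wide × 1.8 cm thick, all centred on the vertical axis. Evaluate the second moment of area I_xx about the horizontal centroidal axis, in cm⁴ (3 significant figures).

Split into non-overlapping primitives; take the origin at the lower-left of the bounding box.
Bottom plate: 21 × 2.8, A = 58.8 cm², y = 1.4 cm, Ī = 38.416 cm⁴.
Web plate: 1.8 × 17, A = 30.6 cm², y = 11.3 cm, Ī = 736.95 cm⁴.
Top plate: 7 × 1.8, A = 12.6 cm², y = 20.7 cm, Ī = 3.402 cm⁴.
Centroid: ȳ = ΣA·y / ΣA = 6.7541 cm.
Transfer each piece to the horizontal centroidal axis using Ī + A·d² with d = y − 6.7541:
  bottom plate: d = -5.3541 cm → contributes +1 724 cm⁴
  web plate: d = 4.5459 cm → contributes +1369.3 cm⁴
  top plate: d = 13.946 cm → contributes +2453.9 cm⁴
Total I = 5547.3 cm⁴.

I_xx ≈ 5550 cm⁴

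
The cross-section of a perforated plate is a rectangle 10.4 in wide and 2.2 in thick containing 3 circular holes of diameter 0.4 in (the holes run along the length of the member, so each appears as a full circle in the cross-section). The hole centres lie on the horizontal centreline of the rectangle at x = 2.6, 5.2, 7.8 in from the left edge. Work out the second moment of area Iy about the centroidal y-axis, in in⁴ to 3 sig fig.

Split into non-overlapping primitives; take the origin at the lower-left of the bounding box.
Plate: 10.4 × 2.2, A = 22.88 in², x = 5.2 in, Ī = 206.23 in⁴.
Hole 1 (subtracted): ⌀0.4, A = 0.12566 in², x = 2.6 in, Ī = 0.0012566 in⁴.
Hole 2 (subtracted): ⌀0.4, A = 0.12566 in², x = 5.2 in, Ī = 0.0012566 in⁴.
Hole 3 (subtracted): ⌀0.4, A = 0.12566 in², x = 7.8 in, Ī = 0.0012566 in⁴.
By symmetry the centroid is at mid-width, x̄ = 5.2 in.
Transfer each piece to the centroidal y-axis using Ī + A·d² with d = x − 5.2:
  plate: d = 0 in → contributes +206.23 in⁴
  hole 1: d = -2.6 in → contributes −0.85074 in⁴
  hole 2: d = 0 in → contributes −0.0012566 in⁴
  hole 3: d = 2.6 in → contributes −0.85074 in⁴
Total I = 204.52 in⁴.

Iy ≈ 205 in⁴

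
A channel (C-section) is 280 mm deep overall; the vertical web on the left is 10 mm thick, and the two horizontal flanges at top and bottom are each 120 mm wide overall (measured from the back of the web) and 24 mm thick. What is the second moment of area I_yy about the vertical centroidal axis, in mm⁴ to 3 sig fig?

Break the section into simple shapes (no overlaps), measuring from the bottom-left corner of the bounding box.
Web: 10 × 280, A = 2 800 mm², x = 5 mm, Ī = 23 333 mm⁴.
Top flange (beyond web): 110 × 24, A = 2 640 mm², x = 65 mm, Ī = 2 662 000 mm⁴.
Bottom flange (beyond web): 110 × 24, A = 2 640 mm², x = 65 mm, Ī = 2 662 000 mm⁴.
Centroid: x̄ = ΣA·x / ΣA = 44.208 mm.
Transfer each piece to the vertical centroidal axis using Ī + A·d² with d = x − 44.208:
  web: d = -39.208 mm → contributes +4 327 664 mm⁴
  top flange (beyond web): d = 20.792 mm → contributes +3 803 300 mm⁴
  bottom flange (beyond web): d = 20.792 mm → contributes +3 803 300 mm⁴
Total I = 11 934 264 mm⁴.

I_yy ≈ 1.19 × 10⁷ mm⁴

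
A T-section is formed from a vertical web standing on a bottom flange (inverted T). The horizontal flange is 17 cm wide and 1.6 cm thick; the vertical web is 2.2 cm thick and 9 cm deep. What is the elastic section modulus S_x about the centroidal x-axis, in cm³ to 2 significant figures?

S_x ≈ 61 cm³

Decompose the section into non-overlapping parts with the origin at the bottom-left of its bounding rectangle.
Flange: 17 × 1.6, A = 27.2 cm², y = 0.8 cm, Ī = 5.803 cm⁴.
Web: 2.2 × 9, A = 19.8 cm², y = 6.1 cm, Ī = 133.7 cm⁴.
Centroid: ȳ = ΣA·y / ΣA = 3.033 cm.
Transfer each piece to the centroidal x-axis using Ī + A·d² with d = y − 3.033:
  flange: d = -2.233 cm → contributes +141.4 cm⁴
  web: d = 3.067 cm → contributes +319.9 cm⁴
Total I = 461.3 cm⁴.
Extreme fibre distance c = 7.567 cm; S = I/c = 60.96 cm³.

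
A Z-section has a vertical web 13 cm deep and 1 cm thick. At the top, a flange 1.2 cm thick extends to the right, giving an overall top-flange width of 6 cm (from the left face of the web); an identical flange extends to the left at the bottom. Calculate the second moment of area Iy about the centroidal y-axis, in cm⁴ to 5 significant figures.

Iy ≈ 134.08 cm⁴

Treat the section as a set of non-overlapping primitives; coordinates are from the bounding-box lower-left.
Web: 1 × 13, A = 13 cm², x = 5.5 cm, Ī = 1.083333 cm⁴.
Top flange (beyond web): 5 × 1.2, A = 6 cm², x = 8.5 cm, Ī = 12.5 cm⁴.
Bottom flange (beyond web): 5 × 1.2, A = 6 cm², x = 2.5 cm, Ī = 12.5 cm⁴.
Centroid: x̄ = ΣA·x / ΣA = 5.5 cm.
Transfer each piece to the centroidal y-axis using Ī + A·d² with d = x − 5.5:
  web: d = 0 cm → contributes +1.083333 cm⁴
  top flange (beyond web): d = 3 cm → contributes +66.5 cm⁴
  bottom flange (beyond web): d = -3 cm → contributes +66.5 cm⁴
Total I = 134.0833 cm⁴.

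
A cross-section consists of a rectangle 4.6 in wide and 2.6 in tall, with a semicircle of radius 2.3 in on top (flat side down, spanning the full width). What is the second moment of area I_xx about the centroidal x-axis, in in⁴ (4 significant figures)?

Break the section into simple shapes (no overlaps), measuring from the bottom-left corner of the bounding box.
Rectangular body: 4.6 × 2.6, A = 11.96 in², y = 1.3 in, Ī = 6.73747 in⁴.
Semicircular cap: semicircle r = 2.3, A = 8.30951 in², y = 3.57615 in, Ī = 3.07145 in⁴.
Centroid: ȳ = ΣA·y / ΣA = 2.23311 in.
Transfer each piece to the centroidal x-axis using Ī + A·d² with d = y − 2.23311:
  rectangular body: d = -0.933111 in → contributes +17.151 in⁴
  semicircular cap: d = 1.34304 in → contributes +18.0598 in⁴
Total I = 35.2108 in⁴.

I_xx ≈ 35.21 in⁴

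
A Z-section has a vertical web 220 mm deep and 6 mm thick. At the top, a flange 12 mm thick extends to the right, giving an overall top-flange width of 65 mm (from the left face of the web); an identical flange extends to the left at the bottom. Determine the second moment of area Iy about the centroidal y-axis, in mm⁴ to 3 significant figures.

Split into non-overlapping primitives; take the origin at the lower-left of the bounding box.
Web: 6 × 220, A = 1 320 mm², x = 62 mm, Ī = 3 960 mm⁴.
Top flange (beyond web): 59 × 12, A = 708 mm², x = 94.5 mm, Ī = 205 379 mm⁴.
Bottom flange (beyond web): 59 × 12, A = 708 mm², x = 29.5 mm, Ī = 205 379 mm⁴.
Centroid: x̄ = ΣA·x / ΣA = 62 mm.
Transfer each piece to the centroidal y-axis using Ī + A·d² with d = x − 62:
  web: d = 0 mm → contributes +3 960 mm⁴
  top flange (beyond web): d = 32.5 mm → contributes +953 204 mm⁴
  bottom flange (beyond web): d = -32.5 mm → contributes +953 204 mm⁴
Total I = 1 910 368 mm⁴.

Iy ≈ 1.91 × 10⁶ mm⁴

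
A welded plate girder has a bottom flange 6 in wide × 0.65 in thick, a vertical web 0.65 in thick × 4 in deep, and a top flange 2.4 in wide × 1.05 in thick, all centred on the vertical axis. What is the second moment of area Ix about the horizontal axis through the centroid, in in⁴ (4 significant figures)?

Ix ≈ 40.17 in⁴

Split into non-overlapping primitives; take the origin at the lower-left of the bounding box.
Bottom plate: 6 × 0.65, A = 3.9 in², y = 0.325 in, Ī = 0.137313 in⁴.
Web plate: 0.65 × 4, A = 2.6 in², y = 2.65 in, Ī = 3.46667 in⁴.
Top plate: 2.4 × 1.05, A = 2.52 in², y = 5.175 in, Ī = 0.231525 in⁴.
Centroid: ȳ = ΣA·y / ΣA = 2.35017 in.
Transfer each piece to the horizontal axis through the centroid using Ī + A·d² with d = y − 2.35017:
  bottom plate: d = -2.02517 in → contributes +16.1324 in⁴
  web plate: d = 0.299834 in → contributes +3.70041 in⁴
  top plate: d = 2.82483 in → contributes +20.3403 in⁴
Total I = 40.1731 in⁴.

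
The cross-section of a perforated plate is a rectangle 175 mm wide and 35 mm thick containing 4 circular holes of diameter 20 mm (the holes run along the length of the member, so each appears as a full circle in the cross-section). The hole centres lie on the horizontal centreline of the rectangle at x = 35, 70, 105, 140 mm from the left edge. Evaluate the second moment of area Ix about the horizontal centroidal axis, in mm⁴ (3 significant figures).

Ix ≈ 5.94 × 10⁵ mm⁴

Split into non-overlapping primitives; take the origin at the lower-left of the bounding box.
Plate: 175 × 35, A = 6 125 mm², y = 17.5 mm, Ī = 625 260 mm⁴.
Hole 1 (subtracted): ⌀20, A = 314.16 mm², y = 17.5 mm, Ī = 7 854 mm⁴.
Hole 2 (subtracted): ⌀20, A = 314.16 mm², y = 17.5 mm, Ī = 7 854 mm⁴.
Hole 3 (subtracted): ⌀20, A = 314.16 mm², y = 17.5 mm, Ī = 7 854 mm⁴.
Hole 4 (subtracted): ⌀20, A = 314.16 mm², y = 17.5 mm, Ī = 7 854 mm⁴.
By symmetry the centroid is at mid-height, ȳ = 17.5 mm.
All pieces are centred on the horizontal centroidal axis, so I = ΣĪ (holes subtracted) = 593 844 mm⁴.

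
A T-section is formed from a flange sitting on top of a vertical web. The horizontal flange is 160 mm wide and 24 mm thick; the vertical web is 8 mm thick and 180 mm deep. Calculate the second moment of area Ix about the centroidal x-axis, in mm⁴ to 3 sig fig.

Treat the section as a set of non-overlapping primitives; coordinates are from the bounding-box lower-left.
Flange: 160 × 24, A = 3 840 mm², y = 192 mm, Ī = 184 320 mm⁴.
Web: 8 × 180, A = 1 440 mm², y = 90 mm, Ī = 3 888 000 mm⁴.
Centroid: ȳ = ΣA·y / ΣA = 164.18 mm.
Transfer each piece to the centroidal x-axis using Ī + A·d² with d = y − 164.18:
  flange: d = 27.818 mm → contributes +3 155 909 mm⁴
  web: d = -74.182 mm → contributes +11 812 237 mm⁴
Total I = 14 968 145 mm⁴.

Ix ≈ 1.50 × 10⁷ mm⁴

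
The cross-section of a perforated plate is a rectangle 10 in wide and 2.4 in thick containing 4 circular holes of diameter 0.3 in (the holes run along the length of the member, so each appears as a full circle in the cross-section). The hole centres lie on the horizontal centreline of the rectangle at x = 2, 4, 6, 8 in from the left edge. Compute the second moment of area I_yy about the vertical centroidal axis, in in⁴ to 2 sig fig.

Decompose the section into non-overlapping parts with the origin at the bottom-left of its bounding rectangle.
Plate: 10 × 2.4, A = 24 in², x = 5 in, Ī = 200 in⁴.
Hole 1 (subtracted): ⌀0.3, A = 0.07069 in², x = 2 in, Ī = 0.0003976 in⁴.
Hole 2 (subtracted): ⌀0.3, A = 0.07069 in², x = 4 in, Ī = 0.0003976 in⁴.
Hole 3 (subtracted): ⌀0.3, A = 0.07069 in², x = 6 in, Ī = 0.0003976 in⁴.
Hole 4 (subtracted): ⌀0.3, A = 0.07069 in², x = 8 in, Ī = 0.0003976 in⁴.
By symmetry the centroid is at mid-width, x̄ = 5 in.
Transfer each piece to the vertical centroidal axis using Ī + A·d² with d = x − 5:
  plate: d = 0 in → contributes +200 in⁴
  hole 1: d = -3 in → contributes −0.6366 in⁴
  hole 2: d = -1 in → contributes −0.07108 in⁴
  hole 3: d = 1 in → contributes −0.07108 in⁴
  hole 4: d = 3 in → contributes −0.6366 in⁴
Total I = 198.6 in⁴.

I_yy ≈ 200 in⁴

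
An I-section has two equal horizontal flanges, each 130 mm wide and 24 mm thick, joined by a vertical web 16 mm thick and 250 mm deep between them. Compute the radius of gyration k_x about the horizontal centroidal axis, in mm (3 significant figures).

Decompose the section into non-overlapping parts with the origin at the bottom-left of its bounding rectangle.
Bottom flange: 130 × 24, A = 3 120 mm², y = 12 mm, Ī = 149 760 mm⁴.
Web: 16 × 250, A = 4 000 mm², y = 149 mm, Ī = 20 833 333 mm⁴.
Top flange: 130 × 24, A = 3 120 mm², y = 286 mm, Ī = 149 760 mm⁴.
By symmetry the centroid is at mid-height, ȳ = 149 mm.
Transfer each piece to the horizontal centroidal axis using Ī + A·d² with d = y − 149:
  bottom flange: d = -137 mm → contributes +58 709 040 mm⁴
  web: d = 0 mm → contributes +20 833 333 mm⁴
  top flange: d = 137 mm → contributes +58 709 040 mm⁴
Total I = 138 251 413 mm⁴.
Radius of gyration: k = √(I/A) = √(138 251 413 / 10 240) = 116.19 mm.

k_x ≈ 116 mm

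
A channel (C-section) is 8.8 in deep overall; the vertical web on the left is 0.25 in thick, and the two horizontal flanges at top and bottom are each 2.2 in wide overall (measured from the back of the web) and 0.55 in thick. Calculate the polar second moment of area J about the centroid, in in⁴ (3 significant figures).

Treat the section as a set of non-overlapping primitives; coordinates are from the bounding-box lower-left.
Web: 0.25 × 8.8, A = 2.2 in², y = 4.4 in, Ī = 14.197 in⁴.
Top flange (beyond web): 1.95 × 0.55, A = 1.0725 in², y = 8.525 in, Ī = 0.027036 in⁴.
Bottom flange (beyond web): 1.95 × 0.55, A = 1.0725 in², y = 0.275 in, Ī = 0.027036 in⁴.
By symmetry the centroid is at mid-height, ȳ = 4.4 in.
Transfer each piece to the centroidal x-axis using Ī + A·d² with d = y − 4.4:
  web: d = 0 in → contributes +14.197 in⁴
  top flange (beyond web): d = 4.125 in → contributes +18.276 in⁴
  bottom flange (beyond web): d = -4.125 in → contributes +18.276 in⁴
Total I = 50.75 in⁴.
For the y-axis: x̄ = 0.66804 in.
Repeating about the centroidal y-axis gives I_y = 2.0053 in⁴.
Polar second moment: J = I_x + I_y = 52.755 in⁴.

J ≈ 52.8 in⁴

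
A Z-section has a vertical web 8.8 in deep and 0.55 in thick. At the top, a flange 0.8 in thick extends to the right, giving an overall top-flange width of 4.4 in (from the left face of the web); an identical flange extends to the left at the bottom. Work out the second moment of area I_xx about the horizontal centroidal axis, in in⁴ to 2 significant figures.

Break the section into simple shapes (no overlaps), measuring from the bottom-left corner of the bounding box.
Web: 0.55 × 8.8, A = 4.84 in², y = 4.4 in, Ī = 31.23 in⁴.
Top flange (beyond web): 3.85 × 0.8, A = 3.08 in², y = 8.4 in, Ī = 0.1643 in⁴.
Bottom flange (beyond web): 3.85 × 0.8, A = 3.08 in², y = 0.4 in, Ī = 0.1643 in⁴.
Centroid: ȳ = ΣA·y / ΣA = 4.4 in.
Transfer each piece to the horizontal centroidal axis using Ī + A·d² with d = y − 4.4:
  web: d = 0 in → contributes +31.23 in⁴
  top flange (beyond web): d = 4 in → contributes +49.44 in⁴
  bottom flange (beyond web): d = -4 in → contributes +49.44 in⁴
Total I = 130.1 in⁴.

I_xx ≈ 130 in⁴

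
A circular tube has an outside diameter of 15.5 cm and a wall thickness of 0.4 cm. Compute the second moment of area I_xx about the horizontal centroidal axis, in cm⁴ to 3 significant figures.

I_xx ≈ 541 cm⁴

Treat the section as a set of non-overlapping primitives; coordinates are from the bounding-box lower-left.
Outer circle: ⌀15.5, A = 188.69 cm², y = 7.75 cm, Ī = 2833.3 cm⁴.
Bore (subtracted): ⌀14.7, A = 169.72 cm², y = 7.75 cm, Ī = 2292.1 cm⁴.
By symmetry the centroid is at mid-height, ȳ = 7.75 cm.
All pieces are centred on the horizontal centroidal axis, so I = ΣĪ (holes subtracted) = 541.2 cm⁴.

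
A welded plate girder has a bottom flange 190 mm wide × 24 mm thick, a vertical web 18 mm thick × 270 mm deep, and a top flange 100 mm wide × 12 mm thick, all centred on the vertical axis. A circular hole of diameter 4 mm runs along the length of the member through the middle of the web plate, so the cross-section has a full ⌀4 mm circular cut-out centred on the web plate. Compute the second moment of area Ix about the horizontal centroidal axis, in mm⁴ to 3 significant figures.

Treat the section as a set of non-overlapping primitives; coordinates are from the bounding-box lower-left.
Bottom plate: 190 × 24, A = 4 560 mm², y = 12 mm, Ī = 218 880 mm⁴.
Web plate: 18 × 270, A = 4 860 mm², y = 159 mm, Ī = 29 524 500 mm⁴.
Top plate: 100 × 12, A = 1 200 mm², y = 300 mm, Ī = 14 400 mm⁴.
Hole (subtracted): ⌀4, A = 12.566 mm², y = 159 mm, Ī = 12.566 mm⁴.
Centroid: ȳ = ΣA·y / ΣA = 111.76 mm.
Transfer each piece to the horizontal centroidal axis using Ī + A·d² with d = y − 111.76:
  bottom plate: d = -99.758 mm → contributes +45 598 133 mm⁴
  web plate: d = 47.242 mm → contributes +40 371 237 mm⁴
  top plate: d = 188.24 mm → contributes +42 536 615 mm⁴
  hole: d = 47.242 mm → contributes −28 059 mm⁴
Total I = 128 477 925 mm⁴.

Ix ≈ 1.28 × 10⁸ mm⁴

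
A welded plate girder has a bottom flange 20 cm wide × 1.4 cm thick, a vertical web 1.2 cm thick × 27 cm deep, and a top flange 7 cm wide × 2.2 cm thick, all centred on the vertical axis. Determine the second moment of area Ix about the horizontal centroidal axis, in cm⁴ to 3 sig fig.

Ix ≈ 1.05 × 10⁴ cm⁴

Decompose the section into non-overlapping parts with the origin at the bottom-left of its bounding rectangle.
Bottom plate: 20 × 1.4, A = 28 cm², y = 0.7 cm, Ī = 4.5733 cm⁴.
Web plate: 1.2 × 27, A = 32.4 cm², y = 14.9 cm, Ī = 1968.3 cm⁴.
Top plate: 7 × 2.2, A = 15.4 cm², y = 29.5 cm, Ī = 6.2113 cm⁴.
Centroid: ȳ = ΣA·y / ΣA = 12.621 cm.
Transfer each piece to the horizontal centroidal axis using Ī + A·d² with d = y − 12.621:
  bottom plate: d = -11.921 cm → contributes +3983.6 cm⁴
  web plate: d = 2.2792 cm → contributes +2136.6 cm⁴
  top plate: d = 16.879 cm → contributes +4393.8 cm⁴
Total I = 10 514 cm⁴.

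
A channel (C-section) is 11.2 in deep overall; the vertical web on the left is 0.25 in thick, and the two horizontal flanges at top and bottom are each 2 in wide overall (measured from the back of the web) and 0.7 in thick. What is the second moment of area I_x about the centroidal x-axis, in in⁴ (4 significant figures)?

Treat the section as a set of non-overlapping primitives; coordinates are from the bounding-box lower-left.
Web: 0.25 × 11.2, A = 2.8 in², y = 5.6 in, Ī = 29.2693 in⁴.
Top flange (beyond web): 1.75 × 0.7, A = 1.225 in², y = 10.85 in, Ī = 0.0500208 in⁴.
Bottom flange (beyond web): 1.75 × 0.7, A = 1.225 in², y = 0.35 in, Ī = 0.0500208 in⁴.
By symmetry the centroid is at mid-height, ȳ = 5.6 in.
Transfer each piece to the centroidal x-axis using Ī + A·d² with d = y − 5.6:
  web: d = 0 in → contributes +29.2693 in⁴
  top flange (beyond web): d = 5.25 in → contributes +33.8141 in⁴
  bottom flange (beyond web): d = -5.25 in → contributes +33.8141 in⁴
Total I = 96.8975 in⁴.

I_x ≈ 96.90 in⁴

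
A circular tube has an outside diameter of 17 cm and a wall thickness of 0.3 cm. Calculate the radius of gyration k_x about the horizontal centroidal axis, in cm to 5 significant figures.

Split into non-overlapping primitives; take the origin at the lower-left of the bounding box.
Outer circle: ⌀17, A = 226.9801 cm², y = 8.5 cm, Ī = 4099.828 cm⁴.
Bore (subtracted): ⌀16.4, A = 211.2407 cm², y = 8.5 cm, Ī = 3550.956 cm⁴.
By symmetry the centroid is at mid-height, ȳ = 8.5 cm.
All pieces are centred on the horizontal centroidal axis, so I = ΣĪ (holes subtracted) = 548.8715 cm⁴.
Radius of gyration: k = √(I/A) = √(548.8715 / 15.73938) = 5.905294 cm.

k_x ≈ 5.9053 cm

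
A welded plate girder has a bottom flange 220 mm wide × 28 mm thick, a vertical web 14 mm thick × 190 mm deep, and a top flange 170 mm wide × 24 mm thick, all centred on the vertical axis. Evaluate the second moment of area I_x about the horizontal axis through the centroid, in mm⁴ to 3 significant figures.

Break the section into simple shapes (no overlaps), measuring from the bottom-left corner of the bounding box.
Bottom plate: 220 × 28, A = 6 160 mm², y = 14 mm, Ī = 402 453 mm⁴.
Web plate: 14 × 190, A = 2 660 mm², y = 123 mm, Ī = 8 002 167 mm⁴.
Top plate: 170 × 24, A = 4 080 mm², y = 230 mm, Ī = 195 840 mm⁴.
Centroid: ȳ = ΣA·y / ΣA = 104.79 mm.
Transfer each piece to the horizontal axis through the centroid using Ī + A·d² with d = y − 104.79:
  bottom plate: d = -90.792 mm → contributes +51 180 764 mm⁴
  web plate: d = 18.208 mm → contributes +8 884 016 mm⁴
  top plate: d = 125.21 mm → contributes +64 157 923 mm⁴
Total I = 124 222 703 mm⁴.

I_x ≈ 1.24 × 10⁸ mm⁴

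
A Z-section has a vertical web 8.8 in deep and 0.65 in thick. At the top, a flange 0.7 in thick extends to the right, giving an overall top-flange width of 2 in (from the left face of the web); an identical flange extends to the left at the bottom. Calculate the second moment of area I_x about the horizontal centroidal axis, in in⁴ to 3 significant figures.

I_x ≈ 68.0 in⁴

Break the section into simple shapes (no overlaps), measuring from the bottom-left corner of the bounding box.
Web: 0.65 × 8.8, A = 5.72 in², y = 4.4 in, Ī = 36.913 in⁴.
Top flange (beyond web): 1.35 × 0.7, A = 0.945 in², y = 8.45 in, Ī = 0.038588 in⁴.
Bottom flange (beyond web): 1.35 × 0.7, A = 0.945 in², y = 0.35 in, Ī = 0.038588 in⁴.
Centroid: ȳ = ΣA·y / ΣA = 4.4 in.
Transfer each piece to the horizontal centroidal axis using Ī + A·d² with d = y − 4.4:
  web: d = 0 in → contributes +36.913 in⁴
  top flange (beyond web): d = 4.05 in → contributes +15.539 in⁴
  bottom flange (beyond web): d = -4.05 in → contributes +15.539 in⁴
Total I = 67.991 in⁴.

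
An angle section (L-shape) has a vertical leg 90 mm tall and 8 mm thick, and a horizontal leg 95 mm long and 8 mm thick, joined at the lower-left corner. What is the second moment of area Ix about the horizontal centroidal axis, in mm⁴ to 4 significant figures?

Treat the section as a set of non-overlapping primitives; coordinates are from the bounding-box lower-left.
Vertical leg: 8 × 90, A = 720 mm², y = 45 mm, Ī = 486 000 mm⁴.
Horizontal leg (remainder): 87 × 8, A = 696 mm², y = 4 mm, Ī = 3 712 mm⁴.
Centroid: ȳ = ΣA·y / ΣA = 24.8475 mm.
Transfer each piece to the horizontal centroidal axis using Ī + A·d² with d = y − 24.8475:
  vertical leg: d = 20.1525 mm → contributes +778 410 mm⁴
  horizontal leg (remainder): d = -20.8475 mm → contributes +306 205 mm⁴
Total I = 1 084 615 mm⁴.

Ix ≈ 1.085 × 10⁶ mm⁴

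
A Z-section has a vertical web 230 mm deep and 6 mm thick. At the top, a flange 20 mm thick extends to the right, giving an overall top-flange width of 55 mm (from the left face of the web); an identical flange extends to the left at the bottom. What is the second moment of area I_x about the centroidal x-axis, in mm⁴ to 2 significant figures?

Split into non-overlapping primitives; take the origin at the lower-left of the bounding box.
Web: 6 × 230, A = 1 380 mm², y = 115 mm, Ī = 6 083 500 mm⁴.
Top flange (beyond web): 49 × 20, A = 980 mm², y = 220 mm, Ī = 32 667 mm⁴.
Bottom flange (beyond web): 49 × 20, A = 980 mm², y = 10 mm, Ī = 32 667 mm⁴.
Centroid: ȳ = ΣA·y / ΣA = 115 mm.
Transfer each piece to the centroidal x-axis using Ī + A·d² with d = y − 115:
  web: d = 0 mm → contributes +6 083 500 mm⁴
  top flange (beyond web): d = 105 mm → contributes +10 837 167 mm⁴
  bottom flange (beyond web): d = -105 mm → contributes +10 837 167 mm⁴
Total I = 27 757 833 mm⁴.

I_x ≈ 2.8 × 10⁷ mm⁴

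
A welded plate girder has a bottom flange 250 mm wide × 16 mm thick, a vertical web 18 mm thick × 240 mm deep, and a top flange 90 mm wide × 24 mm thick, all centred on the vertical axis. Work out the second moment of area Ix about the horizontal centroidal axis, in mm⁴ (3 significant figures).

Ix ≈ 1.19 × 10⁸ mm⁴

Break the section into simple shapes (no overlaps), measuring from the bottom-left corner of the bounding box.
Bottom plate: 250 × 16, A = 4 000 mm², y = 8 mm, Ī = 85 333 mm⁴.
Web plate: 18 × 240, A = 4 320 mm², y = 136 mm, Ī = 20 736 000 mm⁴.
Top plate: 90 × 24, A = 2 160 mm², y = 268 mm, Ī = 103 680 mm⁴.
Centroid: ȳ = ΣA·y / ΣA = 114.35 mm.
Transfer each piece to the horizontal centroidal axis using Ī + A·d² with d = y − 114.35:
  bottom plate: d = -106.35 mm → contributes +45 327 598 mm⁴
  web plate: d = 21.649 mm → contributes +22 760 667 mm⁴
  top plate: d = 153.65 mm → contributes +51 096 897 mm⁴
Total I = 119 185 161 mm⁴.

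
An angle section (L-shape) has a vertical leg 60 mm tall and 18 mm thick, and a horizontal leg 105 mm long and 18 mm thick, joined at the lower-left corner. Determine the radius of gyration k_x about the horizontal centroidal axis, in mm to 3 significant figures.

k_x ≈ 15.7 mm

Treat the section as a set of non-overlapping primitives; coordinates are from the bounding-box lower-left.
Vertical leg: 18 × 60, A = 1 080 mm², y = 30 mm, Ī = 324 000 mm⁴.
Horizontal leg (remainder): 87 × 18, A = 1 566 mm², y = 9 mm, Ī = 42 282 mm⁴.
Centroid: ȳ = ΣA·y / ΣA = 17.571 mm.
Transfer each piece to the horizontal centroidal axis using Ī + A·d² with d = y − 17.571:
  vertical leg: d = 12.429 mm → contributes +490 827 mm⁴
  horizontal leg (remainder): d = -8.5714 mm → contributes +157 335 mm⁴
Total I = 648 162 mm⁴.
Radius of gyration: k = √(I/A) = √(648 162 / 2 646) = 15.651 mm.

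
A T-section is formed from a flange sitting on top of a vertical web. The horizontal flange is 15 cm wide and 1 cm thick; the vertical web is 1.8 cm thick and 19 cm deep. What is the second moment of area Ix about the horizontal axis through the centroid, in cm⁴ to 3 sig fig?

Ix ≈ 2070 cm⁴

Break the section into simple shapes (no overlaps), measuring from the bottom-left corner of the bounding box.
Flange: 15 × 1, A = 15 cm², y = 19.5 cm, Ī = 1.25 cm⁴.
Web: 1.8 × 19, A = 34.2 cm², y = 9.5 cm, Ī = 1028.9 cm⁴.
Centroid: ȳ = ΣA·y / ΣA = 12.549 cm.
Transfer each piece to the horizontal axis through the centroid using Ī + A·d² with d = y − 12.549:
  flange: d = 6.9512 cm → contributes +726.04 cm⁴
  web: d = -3.0488 cm → contributes +1346.7 cm⁴
Total I = 2072.8 cm⁴.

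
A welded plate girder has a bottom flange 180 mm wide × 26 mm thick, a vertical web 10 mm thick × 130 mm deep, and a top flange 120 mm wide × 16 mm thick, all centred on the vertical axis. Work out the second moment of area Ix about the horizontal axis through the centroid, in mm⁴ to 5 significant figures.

Ix ≈ 3.4439 × 10⁷ mm⁴

Decompose the section into non-overlapping parts with the origin at the bottom-left of its bounding rectangle.
Bottom plate: 180 × 26, A = 4 680 mm², y = 13 mm, Ī = 263 640 mm⁴.
Web plate: 10 × 130, A = 1 300 mm², y = 91 mm, Ī = 1 830 833 mm⁴.
Top plate: 120 × 16, A = 1 920 mm², y = 164 mm, Ī = 40 960 mm⁴.
Centroid: ȳ = ΣA·y / ΣA = 62.53418 mm.
Transfer each piece to the horizontal axis through the centroid using Ī + A·d² with d = y − 62.53418:
  bottom plate: d = -49.53418 mm → contributes +11 746 650 mm⁴
  web plate: d = 28.46582 mm → contributes +2 884 227 mm⁴
  top plate: d = 101.4658 mm → contributes +19 807 961 mm⁴
Total I = 34 438 839 mm⁴.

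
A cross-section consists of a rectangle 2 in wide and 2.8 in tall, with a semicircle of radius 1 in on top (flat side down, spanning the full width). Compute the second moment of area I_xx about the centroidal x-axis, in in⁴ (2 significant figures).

Split into non-overlapping primitives; take the origin at the lower-left of the bounding box.
Rectangular body: 2 × 2.8, A = 5.6 in², y = 1.4 in, Ī = 3.659 in⁴.
Semicircular cap: semicircle r = 1, A = 1.571 in², y = 3.224 in, Ī = 0.1098 in⁴.
Centroid: ȳ = ΣA·y / ΣA = 1.8 in.
Transfer each piece to the centroidal x-axis using Ī + A·d² with d = y − 1.8:
  rectangular body: d = -0.3996 in → contributes +4.553 in⁴
  semicircular cap: d = 1.425 in → contributes +3.298 in⁴
Total I = 7.851 in⁴.

I_xx ≈ 7.9 in⁴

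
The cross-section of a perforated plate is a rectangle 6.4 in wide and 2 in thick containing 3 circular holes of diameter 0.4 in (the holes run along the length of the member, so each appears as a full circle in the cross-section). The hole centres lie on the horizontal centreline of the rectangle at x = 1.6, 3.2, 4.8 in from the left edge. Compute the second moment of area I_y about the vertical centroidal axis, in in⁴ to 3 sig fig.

I_y ≈ 43.0 in⁴

Split into non-overlapping primitives; take the origin at the lower-left of the bounding box.
Plate: 6.4 × 2, A = 12.8 in², x = 3.2 in, Ī = 43.691 in⁴.
Hole 1 (subtracted): ⌀0.4, A = 0.12566 in², x = 1.6 in, Ī = 0.0012566 in⁴.
Hole 2 (subtracted): ⌀0.4, A = 0.12566 in², x = 3.2 in, Ī = 0.0012566 in⁴.
Hole 3 (subtracted): ⌀0.4, A = 0.12566 in², x = 4.8 in, Ī = 0.0012566 in⁴.
By symmetry the centroid is at mid-width, x̄ = 3.2 in.
Transfer each piece to the vertical centroidal axis using Ī + A·d² with d = x − 3.2:
  plate: d = 0 in → contributes +43.691 in⁴
  hole 1: d = -1.6 in → contributes −0.32296 in⁴
  hole 2: d = 0 in → contributes −0.0012566 in⁴
  hole 3: d = 1.6 in → contributes −0.32296 in⁴
Total I = 43.043 in⁴.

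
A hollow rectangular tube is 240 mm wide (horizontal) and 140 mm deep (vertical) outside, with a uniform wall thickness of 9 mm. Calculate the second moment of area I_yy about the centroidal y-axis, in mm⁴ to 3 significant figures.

Decompose the section into non-overlapping parts with the origin at the bottom-left of its bounding rectangle.
Outer rectangle: 240 × 140, A = 33 600 mm², x = 120 mm, Ī = 161 280 000 mm⁴.
Inner void (subtracted): 222 × 122, A = 27 084 mm², x = 120 mm, Ī = 111 233 988 mm⁴.
By symmetry the centroid is at mid-width, x̄ = 120 mm.
All pieces are centred on the centroidal y-axis, so I = ΣĪ (holes subtracted) = 50 046 012 mm⁴.

I_yy ≈ 5.00 × 10⁷ mm⁴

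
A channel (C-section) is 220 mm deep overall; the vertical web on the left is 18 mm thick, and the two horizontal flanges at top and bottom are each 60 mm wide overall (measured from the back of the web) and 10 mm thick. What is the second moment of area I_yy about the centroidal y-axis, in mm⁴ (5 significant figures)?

I_yy ≈ 8.5410 × 10⁵ mm⁴

Decompose the section into non-overlapping parts with the origin at the bottom-left of its bounding rectangle.
Web: 18 × 220, A = 3 960 mm², x = 9 mm, Ī = 106 920 mm⁴.
Top flange (beyond web): 42 × 10, A = 420 mm², x = 39 mm, Ī = 61 740 mm⁴.
Bottom flange (beyond web): 42 × 10, A = 420 mm², x = 39 mm, Ī = 61 740 mm⁴.
Centroid: x̄ = ΣA·x / ΣA = 14.25 mm.
Transfer each piece to the centroidal y-axis using Ī + A·d² with d = x − 14.25:
  web: d = -5.25 mm → contributes +216067.5 mm⁴
  top flange (beyond web): d = 24.75 mm → contributes +319016.3 mm⁴
  bottom flange (beyond web): d = 24.75 mm → contributes +319016.3 mm⁴
Total I = 854 100 mm⁴.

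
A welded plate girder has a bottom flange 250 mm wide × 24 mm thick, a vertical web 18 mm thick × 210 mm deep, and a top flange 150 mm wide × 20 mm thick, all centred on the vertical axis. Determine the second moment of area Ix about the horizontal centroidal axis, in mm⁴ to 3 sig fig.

Ix ≈ 1.26 × 10⁸ mm⁴

Decompose the section into non-overlapping parts with the origin at the bottom-left of its bounding rectangle.
Bottom plate: 250 × 24, A = 6 000 mm², y = 12 mm, Ī = 288 000 mm⁴.
Web plate: 18 × 210, A = 3 780 mm², y = 129 mm, Ī = 13 891 500 mm⁴.
Top plate: 150 × 20, A = 3 000 mm², y = 244 mm, Ī = 100 000 mm⁴.
Centroid: ȳ = ΣA·y / ΣA = 101.07 mm.
Transfer each piece to the horizontal centroidal axis using Ī + A·d² with d = y − 101.07:
  bottom plate: d = -89.066 mm → contributes +47 884 223 mm⁴
  web plate: d = 27.934 mm → contributes +16 841 123 mm⁴
  top plate: d = 142.93 mm → contributes +61 390 619 mm⁴
Total I = 126 115 965 mm⁴.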